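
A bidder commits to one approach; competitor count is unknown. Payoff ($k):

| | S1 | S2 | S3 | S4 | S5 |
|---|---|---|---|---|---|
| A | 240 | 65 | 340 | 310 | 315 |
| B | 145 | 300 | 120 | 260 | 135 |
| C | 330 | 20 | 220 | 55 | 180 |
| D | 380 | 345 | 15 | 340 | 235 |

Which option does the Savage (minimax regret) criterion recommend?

Column bests: S1=380, S2=345, S3=340, S4=340, S5=315.
A regrets: 140, 280, 0, 30, 0 → max 280
B regrets: 235, 45, 220, 80, 180 → max 235
C regrets: 50, 325, 120, 285, 135 → max 325
D regrets: 0, 0, 325, 0, 80 → max 325
Smallest max regret = 235 → B.

B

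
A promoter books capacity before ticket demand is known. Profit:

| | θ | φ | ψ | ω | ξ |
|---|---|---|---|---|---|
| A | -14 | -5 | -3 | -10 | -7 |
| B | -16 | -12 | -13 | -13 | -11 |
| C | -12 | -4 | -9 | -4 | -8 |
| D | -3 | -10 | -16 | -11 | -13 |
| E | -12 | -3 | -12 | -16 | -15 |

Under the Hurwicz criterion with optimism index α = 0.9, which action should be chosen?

A: 0.9·(-3) + 0.1·(-14) = -4.1
B: 0.9·(-11) + 0.1·(-16) = -11.5
C: 0.9·(-4) + 0.1·(-12) = -4.8
D: 0.9·(-3) + 0.1·(-16) = -4.3
E: 0.9·(-3) + 0.1·(-16) = -4.3
Highest Hurwicz score = -4.1 → A.

A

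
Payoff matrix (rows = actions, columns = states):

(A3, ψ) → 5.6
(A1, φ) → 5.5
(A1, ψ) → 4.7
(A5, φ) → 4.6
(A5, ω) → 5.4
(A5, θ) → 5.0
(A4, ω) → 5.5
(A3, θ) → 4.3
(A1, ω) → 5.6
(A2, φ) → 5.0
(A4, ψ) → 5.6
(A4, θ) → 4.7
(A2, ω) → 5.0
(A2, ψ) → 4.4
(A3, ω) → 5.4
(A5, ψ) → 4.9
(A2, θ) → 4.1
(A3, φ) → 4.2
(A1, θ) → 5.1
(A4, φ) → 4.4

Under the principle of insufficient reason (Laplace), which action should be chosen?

Row averages: A1=5.225, A2=4.625, A3=4.875, A4=5.05, A5=4.975
Highest average = 5.225 → A1.

A1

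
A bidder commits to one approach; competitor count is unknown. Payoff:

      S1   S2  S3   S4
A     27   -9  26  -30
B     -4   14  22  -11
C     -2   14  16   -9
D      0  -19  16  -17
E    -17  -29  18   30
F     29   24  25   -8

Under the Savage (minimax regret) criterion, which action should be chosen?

Column bests: S1=29, S2=24, S3=26, S4=30.
A regrets: 2, 33, 0, 60 → max 60
B regrets: 33, 10, 4, 41 → max 41
C regrets: 31, 10, 10, 39 → max 39
D regrets: 29, 43, 10, 47 → max 47
E regrets: 46, 53, 8, 0 → max 53
F regrets: 0, 0, 1, 38 → max 38
Smallest max regret = 38 → F.

F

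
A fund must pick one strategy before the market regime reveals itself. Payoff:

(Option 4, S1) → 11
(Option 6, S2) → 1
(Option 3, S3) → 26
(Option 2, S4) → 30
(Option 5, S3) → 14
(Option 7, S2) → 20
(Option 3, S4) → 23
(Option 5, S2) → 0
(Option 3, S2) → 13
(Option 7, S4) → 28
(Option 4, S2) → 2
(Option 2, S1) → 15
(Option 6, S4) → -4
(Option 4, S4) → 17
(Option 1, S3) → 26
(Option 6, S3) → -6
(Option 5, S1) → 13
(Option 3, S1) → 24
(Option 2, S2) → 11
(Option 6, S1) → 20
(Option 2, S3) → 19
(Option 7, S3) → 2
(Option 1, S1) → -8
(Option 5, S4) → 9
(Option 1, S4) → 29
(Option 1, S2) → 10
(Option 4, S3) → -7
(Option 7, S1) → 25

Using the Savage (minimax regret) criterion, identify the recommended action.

Column bests: S1=25, S2=20, S3=26, S4=30.
Option 1 regrets: 33, 10, 0, 1 → max 33
Option 2 regrets: 10, 9, 7, 0 → max 10
Option 3 regrets: 1, 7, 0, 7 → max 7
Option 4 regrets: 14, 18, 33, 13 → max 33
Option 5 regrets: 12, 20, 12, 21 → max 21
Option 6 regrets: 5, 19, 32, 34 → max 34
Option 7 regrets: 0, 0, 24, 2 → max 24
Smallest max regret = 7 → Option 3.

Option 3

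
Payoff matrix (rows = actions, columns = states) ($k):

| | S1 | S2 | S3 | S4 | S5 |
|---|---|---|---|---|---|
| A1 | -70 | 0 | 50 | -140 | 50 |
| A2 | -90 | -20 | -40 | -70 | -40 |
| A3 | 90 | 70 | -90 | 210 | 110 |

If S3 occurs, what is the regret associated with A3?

140

Best payoff under S3 is 50.
Regret = 50 − (-90) = 140.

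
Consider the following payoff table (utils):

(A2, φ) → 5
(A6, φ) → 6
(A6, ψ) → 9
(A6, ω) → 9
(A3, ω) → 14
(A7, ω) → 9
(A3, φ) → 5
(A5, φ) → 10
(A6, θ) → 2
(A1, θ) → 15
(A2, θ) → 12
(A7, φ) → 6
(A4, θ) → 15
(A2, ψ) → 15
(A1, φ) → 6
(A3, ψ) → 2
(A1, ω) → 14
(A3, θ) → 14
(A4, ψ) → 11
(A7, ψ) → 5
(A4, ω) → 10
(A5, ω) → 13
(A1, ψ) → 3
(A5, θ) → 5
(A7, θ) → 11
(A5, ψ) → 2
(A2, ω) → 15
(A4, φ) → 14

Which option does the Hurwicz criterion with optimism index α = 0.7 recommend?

A1: 0.7·15 + 0.3·3 = 11.4
A2: 0.7·15 + 0.3·5 = 12
A3: 0.7·14 + 0.3·2 = 10.4
A4: 0.7·15 + 0.3·10 = 13.5
A5: 0.7·13 + 0.3·2 = 9.7
A6: 0.7·9 + 0.3·2 = 6.9
A7: 0.7·11 + 0.3·5 = 9.2
Highest Hurwicz score = 13.5 → A4.

A4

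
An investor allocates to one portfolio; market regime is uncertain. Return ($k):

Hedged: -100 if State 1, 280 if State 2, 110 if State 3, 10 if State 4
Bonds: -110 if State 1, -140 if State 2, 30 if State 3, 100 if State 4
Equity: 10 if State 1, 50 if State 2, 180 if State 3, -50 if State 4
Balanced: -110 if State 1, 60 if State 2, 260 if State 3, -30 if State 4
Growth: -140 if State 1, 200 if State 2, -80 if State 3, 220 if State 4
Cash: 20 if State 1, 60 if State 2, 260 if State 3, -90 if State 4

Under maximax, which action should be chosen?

Hedged

Row maxima: Hedged=280, Bonds=100, Equity=180, Balanced=260, Growth=220, Cash=260
Best best-case = 280 → Hedged.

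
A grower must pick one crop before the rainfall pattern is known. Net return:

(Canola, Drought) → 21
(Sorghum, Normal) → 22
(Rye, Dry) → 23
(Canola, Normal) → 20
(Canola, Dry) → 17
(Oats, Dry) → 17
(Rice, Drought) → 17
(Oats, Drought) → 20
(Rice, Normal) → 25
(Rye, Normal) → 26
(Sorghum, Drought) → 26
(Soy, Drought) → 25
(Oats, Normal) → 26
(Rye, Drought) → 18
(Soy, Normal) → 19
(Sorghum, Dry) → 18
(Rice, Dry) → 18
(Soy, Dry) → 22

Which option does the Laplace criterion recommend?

Row averages: Soy=22, Canola=58/3, Rye=67/3, Rice=20, Oats=21, Sorghum=22
Highest average = 67/3 → Rye.

Rye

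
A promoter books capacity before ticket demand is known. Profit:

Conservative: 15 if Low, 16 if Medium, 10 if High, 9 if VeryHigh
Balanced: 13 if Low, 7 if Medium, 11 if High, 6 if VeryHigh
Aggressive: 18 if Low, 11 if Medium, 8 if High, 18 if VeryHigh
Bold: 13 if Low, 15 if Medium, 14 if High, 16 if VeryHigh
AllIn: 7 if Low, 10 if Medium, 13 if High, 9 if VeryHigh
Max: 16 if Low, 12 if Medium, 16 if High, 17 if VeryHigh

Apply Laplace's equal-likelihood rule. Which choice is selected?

Row averages: Conservative=12.5, Balanced=9.25, Aggressive=13.75, Bold=14.5, AllIn=9.75, Max=15.25
Highest average = 15.25 → Max.

Max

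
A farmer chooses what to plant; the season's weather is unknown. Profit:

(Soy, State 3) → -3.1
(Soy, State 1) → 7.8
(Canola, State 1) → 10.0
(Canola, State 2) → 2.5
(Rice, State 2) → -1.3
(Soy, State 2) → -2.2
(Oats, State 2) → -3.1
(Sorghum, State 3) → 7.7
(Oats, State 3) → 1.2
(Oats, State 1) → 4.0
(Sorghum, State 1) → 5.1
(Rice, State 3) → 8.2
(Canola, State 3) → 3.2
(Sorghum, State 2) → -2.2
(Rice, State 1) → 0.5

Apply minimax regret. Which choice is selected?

Sorghum

Column bests: State 1=10.0, State 2=2.5, State 3=8.2.
Canola regrets: 0.0, 0.0, 5.0 → max 5.0
Sorghum regrets: 4.9, 4.7, 0.5 → max 4.9
Soy regrets: 2.2, 4.7, 11.3 → max 11.3
Rice regrets: 9.5, 3.8, 0.0 → max 9.5
Oats regrets: 6.0, 5.6, 7.0 → max 7.0
Smallest max regret = 4.9 → Sorghum.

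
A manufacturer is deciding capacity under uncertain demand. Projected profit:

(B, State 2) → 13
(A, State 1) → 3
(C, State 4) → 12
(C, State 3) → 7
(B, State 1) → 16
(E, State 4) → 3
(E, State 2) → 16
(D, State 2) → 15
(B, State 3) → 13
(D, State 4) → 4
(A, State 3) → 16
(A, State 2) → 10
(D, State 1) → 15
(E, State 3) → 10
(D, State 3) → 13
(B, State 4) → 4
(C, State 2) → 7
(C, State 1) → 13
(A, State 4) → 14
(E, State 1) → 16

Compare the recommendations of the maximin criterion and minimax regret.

Row minima: A=3, B=4, C=7, D=4, E=3
Best worst-case = 7 → C.
Column bests: State 1=16, State 2=16, State 3=16, State 4=14.
A regrets: 13, 6, 0, 0 → max 13
B regrets: 0, 3, 3, 10 → max 10
C regrets: 3, 9, 9, 2 → max 9
D regrets: 1, 1, 3, 10 → max 10
E regrets: 0, 0, 6, 11 → max 11
Smallest max regret = 9 → C.

maximin → C; minimax regret → C (agree)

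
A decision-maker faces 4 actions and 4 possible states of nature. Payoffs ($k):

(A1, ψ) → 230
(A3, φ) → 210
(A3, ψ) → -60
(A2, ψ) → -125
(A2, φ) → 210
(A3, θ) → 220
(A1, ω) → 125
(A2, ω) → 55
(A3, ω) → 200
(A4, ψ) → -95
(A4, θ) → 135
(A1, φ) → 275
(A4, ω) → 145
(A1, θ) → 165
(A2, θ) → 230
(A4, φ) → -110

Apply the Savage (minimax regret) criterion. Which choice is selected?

Column bests: θ=230, φ=275, ψ=230, ω=200.
A1 regrets: 65, 0, 0, 75 → max 75
A2 regrets: 0, 65, 355, 145 → max 355
A3 regrets: 10, 65, 290, 0 → max 290
A4 regrets: 95, 385, 325, 55 → max 385
Smallest max regret = 75 → A1.

A1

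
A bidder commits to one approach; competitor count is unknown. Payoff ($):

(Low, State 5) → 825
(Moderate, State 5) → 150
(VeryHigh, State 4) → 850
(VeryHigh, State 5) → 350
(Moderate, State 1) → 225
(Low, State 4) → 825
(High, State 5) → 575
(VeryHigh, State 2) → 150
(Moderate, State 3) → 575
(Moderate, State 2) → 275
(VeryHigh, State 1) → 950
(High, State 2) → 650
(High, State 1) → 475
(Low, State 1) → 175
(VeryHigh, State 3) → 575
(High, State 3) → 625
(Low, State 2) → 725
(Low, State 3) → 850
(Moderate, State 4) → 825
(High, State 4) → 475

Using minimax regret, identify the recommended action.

High

Column bests: State 1=950, State 2=725, State 3=850, State 4=850, State 5=825.
Low regrets: 775, 0, 0, 25, 0 → max 775
Moderate regrets: 725, 450, 275, 25, 675 → max 725
High regrets: 475, 75, 225, 375, 250 → max 475
VeryHigh regrets: 0, 575, 275, 0, 475 → max 575
Smallest max regret = 475 → High.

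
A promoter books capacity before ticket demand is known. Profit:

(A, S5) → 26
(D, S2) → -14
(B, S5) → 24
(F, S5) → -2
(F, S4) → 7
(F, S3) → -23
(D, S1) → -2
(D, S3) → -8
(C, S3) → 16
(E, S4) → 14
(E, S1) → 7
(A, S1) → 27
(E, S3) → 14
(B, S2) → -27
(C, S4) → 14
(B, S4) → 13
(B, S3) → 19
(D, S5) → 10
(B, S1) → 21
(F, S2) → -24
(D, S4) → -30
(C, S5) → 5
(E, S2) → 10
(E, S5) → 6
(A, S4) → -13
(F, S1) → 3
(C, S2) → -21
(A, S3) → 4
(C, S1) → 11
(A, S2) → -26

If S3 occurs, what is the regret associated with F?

Best payoff under S3 is 19.
Regret = 19 − (-23) = 42.

42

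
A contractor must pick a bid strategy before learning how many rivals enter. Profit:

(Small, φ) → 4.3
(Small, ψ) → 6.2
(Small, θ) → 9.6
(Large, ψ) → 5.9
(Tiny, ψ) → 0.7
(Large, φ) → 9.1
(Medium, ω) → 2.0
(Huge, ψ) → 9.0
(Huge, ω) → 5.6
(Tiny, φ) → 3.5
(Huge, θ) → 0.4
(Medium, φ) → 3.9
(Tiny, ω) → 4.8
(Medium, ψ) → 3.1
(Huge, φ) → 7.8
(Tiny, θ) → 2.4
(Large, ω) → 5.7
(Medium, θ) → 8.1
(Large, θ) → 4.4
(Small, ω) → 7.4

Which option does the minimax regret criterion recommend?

Small

Column bests: θ=9.6, φ=9.1, ψ=9.0, ω=7.4.
Tiny regrets: 7.2, 5.6, 8.3, 2.6 → max 8.3
Small regrets: 0.0, 4.8, 2.8, 0.0 → max 4.8
Medium regrets: 1.5, 5.2, 5.9, 5.4 → max 5.9
Large regrets: 5.2, 0.0, 3.1, 1.7 → max 5.2
Huge regrets: 9.2, 1.3, 0.0, 1.8 → max 9.2
Smallest max regret = 4.8 → Small.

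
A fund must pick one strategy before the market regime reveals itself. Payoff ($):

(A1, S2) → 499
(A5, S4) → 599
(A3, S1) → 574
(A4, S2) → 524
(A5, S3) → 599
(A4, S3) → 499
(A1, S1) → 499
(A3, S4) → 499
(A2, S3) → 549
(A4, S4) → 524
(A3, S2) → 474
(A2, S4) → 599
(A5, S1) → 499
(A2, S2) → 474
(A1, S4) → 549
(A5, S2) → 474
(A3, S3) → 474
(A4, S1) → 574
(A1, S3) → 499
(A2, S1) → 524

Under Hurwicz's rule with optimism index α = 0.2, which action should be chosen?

A1: 0.2·549 + 0.8·499 = 509
A2: 0.2·599 + 0.8·474 = 499
A3: 0.2·574 + 0.8·474 = 494
A4: 0.2·574 + 0.8·499 = 514
A5: 0.2·599 + 0.8·474 = 499
Highest Hurwicz score = 514 → A4.

A4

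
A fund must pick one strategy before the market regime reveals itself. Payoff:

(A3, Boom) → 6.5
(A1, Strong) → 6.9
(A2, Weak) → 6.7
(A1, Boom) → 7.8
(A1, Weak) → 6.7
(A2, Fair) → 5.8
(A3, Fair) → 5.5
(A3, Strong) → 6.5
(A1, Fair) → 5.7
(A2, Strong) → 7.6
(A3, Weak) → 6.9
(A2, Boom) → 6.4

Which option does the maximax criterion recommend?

A1

Row maxima: A1=7.8, A2=7.6, A3=6.9
Best best-case = 7.8 → A1.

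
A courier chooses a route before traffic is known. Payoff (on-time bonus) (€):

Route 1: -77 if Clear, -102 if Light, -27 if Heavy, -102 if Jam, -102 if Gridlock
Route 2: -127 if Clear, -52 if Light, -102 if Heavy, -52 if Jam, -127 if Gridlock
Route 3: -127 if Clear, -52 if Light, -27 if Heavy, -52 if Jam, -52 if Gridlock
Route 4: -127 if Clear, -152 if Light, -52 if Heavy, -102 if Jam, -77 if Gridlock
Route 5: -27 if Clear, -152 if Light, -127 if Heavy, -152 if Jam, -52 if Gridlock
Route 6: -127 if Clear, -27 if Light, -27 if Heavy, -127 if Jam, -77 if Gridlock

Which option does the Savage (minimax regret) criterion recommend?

Route 1

Column bests: Clear=-27, Light=-27, Heavy=-27, Jam=-52, Gridlock=-52.
Route 1 regrets: 50, 75, 0, 50, 50 → max 75
Route 2 regrets: 100, 25, 75, 0, 75 → max 100
Route 3 regrets: 100, 25, 0, 0, 0 → max 100
Route 4 regrets: 100, 125, 25, 50, 25 → max 125
Route 5 regrets: 0, 125, 100, 100, 0 → max 125
Route 6 regrets: 100, 0, 0, 75, 25 → max 100
Smallest max regret = 75 → Route 1.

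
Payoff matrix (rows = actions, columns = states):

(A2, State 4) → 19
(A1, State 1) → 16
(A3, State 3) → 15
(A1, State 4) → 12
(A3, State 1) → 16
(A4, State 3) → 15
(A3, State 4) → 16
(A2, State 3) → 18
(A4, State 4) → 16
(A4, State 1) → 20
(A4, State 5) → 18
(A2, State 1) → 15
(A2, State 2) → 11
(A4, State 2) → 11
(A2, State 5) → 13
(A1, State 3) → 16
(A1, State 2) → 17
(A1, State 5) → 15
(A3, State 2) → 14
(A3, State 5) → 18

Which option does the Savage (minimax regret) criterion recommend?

A3

Column bests: State 1=20, State 2=17, State 3=18, State 4=19, State 5=18.
A1 regrets: 4, 0, 2, 7, 3 → max 7
A2 regrets: 5, 6, 0, 0, 5 → max 6
A3 regrets: 4, 3, 3, 3, 0 → max 4
A4 regrets: 0, 6, 3, 3, 0 → max 6
Smallest max regret = 4 → A3.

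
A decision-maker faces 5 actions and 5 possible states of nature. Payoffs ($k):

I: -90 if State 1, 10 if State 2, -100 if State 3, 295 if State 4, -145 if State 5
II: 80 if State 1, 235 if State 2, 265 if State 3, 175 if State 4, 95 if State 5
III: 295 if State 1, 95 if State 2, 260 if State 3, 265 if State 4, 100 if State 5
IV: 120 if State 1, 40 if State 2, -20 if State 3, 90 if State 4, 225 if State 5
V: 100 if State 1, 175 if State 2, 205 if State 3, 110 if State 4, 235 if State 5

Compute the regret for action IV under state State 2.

Best payoff under State 2 is 235.
Regret = 235 − 40 = 195.

195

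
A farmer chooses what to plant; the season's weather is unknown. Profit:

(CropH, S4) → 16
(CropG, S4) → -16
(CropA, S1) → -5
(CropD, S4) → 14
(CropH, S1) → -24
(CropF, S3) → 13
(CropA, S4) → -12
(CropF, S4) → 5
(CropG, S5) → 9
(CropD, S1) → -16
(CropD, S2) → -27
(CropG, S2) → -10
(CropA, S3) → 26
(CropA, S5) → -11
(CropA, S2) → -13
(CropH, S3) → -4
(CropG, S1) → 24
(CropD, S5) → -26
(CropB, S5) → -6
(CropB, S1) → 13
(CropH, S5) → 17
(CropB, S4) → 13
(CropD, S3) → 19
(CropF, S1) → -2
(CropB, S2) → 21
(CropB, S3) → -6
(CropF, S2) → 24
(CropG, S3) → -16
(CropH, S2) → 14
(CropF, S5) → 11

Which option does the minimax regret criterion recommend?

CropF

Column bests: S1=24, S2=24, S3=26, S4=16, S5=17.
CropA regrets: 29, 37, 0, 28, 28 → max 37
CropB regrets: 11, 3, 32, 3, 23 → max 32
CropH regrets: 48, 10, 30, 0, 0 → max 48
CropD regrets: 40, 51, 7, 2, 43 → max 51
CropF regrets: 26, 0, 13, 11, 6 → max 26
CropG regrets: 0, 34, 42, 32, 8 → max 42
Smallest max regret = 26 → CropF.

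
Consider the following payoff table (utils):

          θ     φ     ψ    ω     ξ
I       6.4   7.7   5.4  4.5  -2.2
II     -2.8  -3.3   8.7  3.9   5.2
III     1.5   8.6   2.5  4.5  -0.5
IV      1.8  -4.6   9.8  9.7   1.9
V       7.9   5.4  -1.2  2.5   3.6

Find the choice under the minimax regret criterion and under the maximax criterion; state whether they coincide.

Column bests: θ=7.9, φ=8.6, ψ=9.8, ω=9.7, ξ=5.2.
I regrets: 1.5, 0.9, 4.4, 5.2, 7.4 → max 7.4
II regrets: 10.7, 11.9, 1.1, 5.8, 0.0 → max 11.9
III regrets: 6.4, 0.0, 7.3, 5.2, 5.7 → max 7.3
IV regrets: 6.1, 13.2, 0.0, 0.0, 3.3 → max 13.2
V regrets: 0.0, 3.2, 11.0, 7.2, 1.6 → max 11.0
Smallest max regret = 7.3 → III.
Row maxima: I=7.7, II=8.7, III=8.6, IV=9.8, V=7.9
Best best-case = 9.8 → IV.

minimax regret → III; maximax → IV (disagree)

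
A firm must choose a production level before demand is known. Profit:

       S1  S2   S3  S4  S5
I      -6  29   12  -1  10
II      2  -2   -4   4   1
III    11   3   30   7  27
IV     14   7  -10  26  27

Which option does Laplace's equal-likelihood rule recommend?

Row averages: I=8.8, II=0.2, III=15.6, IV=12.8
Highest average = 15.6 → III.

III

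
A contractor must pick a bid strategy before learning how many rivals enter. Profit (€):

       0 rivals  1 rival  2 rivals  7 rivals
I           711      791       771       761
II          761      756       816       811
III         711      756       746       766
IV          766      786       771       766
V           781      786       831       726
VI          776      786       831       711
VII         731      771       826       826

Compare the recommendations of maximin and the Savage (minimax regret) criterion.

Row minima: I=711, II=756, III=711, IV=766, V=726, VI=711, VII=731
Best worst-case = 766 → IV.
Column bests: 0 rivals=781, 1 rival=791, 2 rivals=831, 7 rivals=826.
I regrets: 70, 0, 60, 65 → max 70
II regrets: 20, 35, 15, 15 → max 35
III regrets: 70, 35, 85, 60 → max 85
IV regrets: 15, 5, 60, 60 → max 60
V regrets: 0, 5, 0, 100 → max 100
VI regrets: 5, 5, 0, 115 → max 115
VII regrets: 50, 20, 5, 0 → max 50
Smallest max regret = 35 → II.

maximin → IV; minimax regret → II (disagree)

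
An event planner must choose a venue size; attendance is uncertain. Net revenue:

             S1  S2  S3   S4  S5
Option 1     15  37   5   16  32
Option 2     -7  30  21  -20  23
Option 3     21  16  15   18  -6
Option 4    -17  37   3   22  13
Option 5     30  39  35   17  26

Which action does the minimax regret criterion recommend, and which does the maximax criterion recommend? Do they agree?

Column bests: S1=30, S2=39, S3=35, S4=22, S5=32.
Option 1 regrets: 15, 2, 30, 6, 0 → max 30
Option 2 regrets: 37, 9, 14, 42, 9 → max 42
Option 3 regrets: 9, 23, 20, 4, 38 → max 38
Option 4 regrets: 47, 2, 32, 0, 19 → max 47
Option 5 regrets: 0, 0, 0, 5, 6 → max 6
Smallest max regret = 6 → Option 5.
Row maxima: Option 1=37, Option 2=30, Option 3=21, Option 4=37, Option 5=39
Best best-case = 39 → Option 5.

minimax regret → Option 5; maximax → Option 5 (agree)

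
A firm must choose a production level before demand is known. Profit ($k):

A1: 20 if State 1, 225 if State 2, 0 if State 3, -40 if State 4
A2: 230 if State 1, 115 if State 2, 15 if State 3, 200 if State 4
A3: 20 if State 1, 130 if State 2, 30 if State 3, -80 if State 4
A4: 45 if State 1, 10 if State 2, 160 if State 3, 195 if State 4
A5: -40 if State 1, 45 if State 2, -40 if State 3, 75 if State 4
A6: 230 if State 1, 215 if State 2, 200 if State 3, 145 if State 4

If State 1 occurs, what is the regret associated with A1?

210

Best payoff under State 1 is 230.
Regret = 230 − 20 = 210.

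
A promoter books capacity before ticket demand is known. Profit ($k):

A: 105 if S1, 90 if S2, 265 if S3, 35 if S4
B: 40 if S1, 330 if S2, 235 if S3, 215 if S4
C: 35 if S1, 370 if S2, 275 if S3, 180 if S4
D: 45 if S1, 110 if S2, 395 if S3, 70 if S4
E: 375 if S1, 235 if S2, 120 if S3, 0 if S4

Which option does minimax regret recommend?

E

Column bests: S1=375, S2=370, S3=395, S4=215.
A regrets: 270, 280, 130, 180 → max 280
B regrets: 335, 40, 160, 0 → max 335
C regrets: 340, 0, 120, 35 → max 340
D regrets: 330, 260, 0, 145 → max 330
E regrets: 0, 135, 275, 215 → max 275
Smallest max regret = 275 → E.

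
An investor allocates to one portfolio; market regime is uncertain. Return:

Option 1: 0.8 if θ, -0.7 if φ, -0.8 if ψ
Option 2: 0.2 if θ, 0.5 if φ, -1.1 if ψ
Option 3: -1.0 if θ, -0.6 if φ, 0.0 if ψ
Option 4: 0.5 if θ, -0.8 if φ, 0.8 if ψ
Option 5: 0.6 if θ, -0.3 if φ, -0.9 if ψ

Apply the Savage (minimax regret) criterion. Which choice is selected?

Option 4

Column bests: θ=0.8, φ=0.5, ψ=0.8.
Option 1 regrets: 0.0, 1.2, 1.6 → max 1.6
Option 2 regrets: 0.6, 0.0, 1.9 → max 1.9
Option 3 regrets: 1.8, 1.1, 0.8 → max 1.8
Option 4 regrets: 0.3, 1.3, 0.0 → max 1.3
Option 5 regrets: 0.2, 0.8, 1.7 → max 1.7
Smallest max regret = 1.3 → Option 4.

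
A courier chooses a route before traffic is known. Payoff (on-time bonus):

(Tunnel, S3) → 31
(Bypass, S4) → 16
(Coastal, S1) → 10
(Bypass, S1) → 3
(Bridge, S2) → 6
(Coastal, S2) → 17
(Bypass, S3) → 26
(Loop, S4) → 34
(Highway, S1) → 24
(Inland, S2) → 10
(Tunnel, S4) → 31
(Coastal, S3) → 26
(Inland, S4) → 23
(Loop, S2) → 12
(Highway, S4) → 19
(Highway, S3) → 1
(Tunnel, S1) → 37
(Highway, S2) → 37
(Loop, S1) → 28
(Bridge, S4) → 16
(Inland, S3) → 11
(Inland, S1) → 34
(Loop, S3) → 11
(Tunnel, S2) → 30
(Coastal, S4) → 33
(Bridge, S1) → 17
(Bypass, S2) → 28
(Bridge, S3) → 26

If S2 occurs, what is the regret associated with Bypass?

Best payoff under S2 is 37.
Regret = 37 − 28 = 9.

9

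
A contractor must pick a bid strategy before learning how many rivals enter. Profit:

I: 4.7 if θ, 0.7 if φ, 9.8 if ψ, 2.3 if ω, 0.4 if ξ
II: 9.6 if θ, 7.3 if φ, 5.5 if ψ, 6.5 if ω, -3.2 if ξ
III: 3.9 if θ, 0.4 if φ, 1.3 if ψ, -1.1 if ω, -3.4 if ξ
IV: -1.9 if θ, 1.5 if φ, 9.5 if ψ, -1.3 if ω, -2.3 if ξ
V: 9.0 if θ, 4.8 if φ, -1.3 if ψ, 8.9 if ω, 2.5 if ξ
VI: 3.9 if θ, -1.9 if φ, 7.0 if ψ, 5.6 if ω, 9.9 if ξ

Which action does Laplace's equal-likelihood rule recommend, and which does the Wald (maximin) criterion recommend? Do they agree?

Row averages: I=3.58, II=5.14, III=0.22, IV=1.1, V=4.78, VI=4.9
Highest average = 5.14 → II.
Row minima: I=0.4, II=-3.2, III=-3.4, IV=-2.3, V=-1.3, VI=-1.9
Best worst-case = 0.4 → I.

laplace → II; maximin → I (disagree)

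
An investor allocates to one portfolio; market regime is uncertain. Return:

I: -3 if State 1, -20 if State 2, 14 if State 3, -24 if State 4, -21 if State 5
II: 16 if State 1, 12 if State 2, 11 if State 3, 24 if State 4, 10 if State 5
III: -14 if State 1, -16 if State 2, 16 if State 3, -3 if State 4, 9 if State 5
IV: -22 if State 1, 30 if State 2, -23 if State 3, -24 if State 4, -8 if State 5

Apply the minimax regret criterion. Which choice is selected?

Column bests: State 1=16, State 2=30, State 3=16, State 4=24, State 5=10.
I regrets: 19, 50, 2, 48, 31 → max 50
II regrets: 0, 18, 5, 0, 0 → max 18
III regrets: 30, 46, 0, 27, 1 → max 46
IV regrets: 38, 0, 39, 48, 18 → max 48
Smallest max regret = 18 → II.

II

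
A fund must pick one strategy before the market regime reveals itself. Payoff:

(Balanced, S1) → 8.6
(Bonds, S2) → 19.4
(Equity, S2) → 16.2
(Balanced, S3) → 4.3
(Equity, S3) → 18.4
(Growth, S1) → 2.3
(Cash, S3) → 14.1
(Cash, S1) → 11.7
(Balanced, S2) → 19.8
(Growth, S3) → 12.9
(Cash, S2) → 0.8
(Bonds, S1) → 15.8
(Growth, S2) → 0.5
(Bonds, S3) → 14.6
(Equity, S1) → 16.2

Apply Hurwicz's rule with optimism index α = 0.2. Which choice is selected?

Equity

Equity: 0.2·18.4 + 0.8·16.2 = 16.64
Bonds: 0.2·19.4 + 0.8·14.6 = 15.56
Cash: 0.2·14.1 + 0.8·0.8 = 3.46
Growth: 0.2·12.9 + 0.8·0.5 = 2.98
Balanced: 0.2·19.8 + 0.8·4.3 = 7.4
Highest Hurwicz score = 16.64 → Equity.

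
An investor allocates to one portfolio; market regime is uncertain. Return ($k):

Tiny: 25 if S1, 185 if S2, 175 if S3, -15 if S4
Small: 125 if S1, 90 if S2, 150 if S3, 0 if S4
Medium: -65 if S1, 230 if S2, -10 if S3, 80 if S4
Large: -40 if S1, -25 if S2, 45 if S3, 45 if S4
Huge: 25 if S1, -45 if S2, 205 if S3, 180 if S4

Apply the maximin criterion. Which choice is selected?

Small

Row minima: Tiny=-15, Small=0, Medium=-65, Large=-40, Huge=-45
Best worst-case = 0 → Small.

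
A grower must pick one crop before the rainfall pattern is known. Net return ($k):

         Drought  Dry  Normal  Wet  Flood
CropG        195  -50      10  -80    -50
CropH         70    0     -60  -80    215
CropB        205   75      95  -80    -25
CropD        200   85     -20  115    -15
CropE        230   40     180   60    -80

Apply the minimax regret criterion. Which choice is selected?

Column bests: Drought=230, Dry=85, Normal=180, Wet=115, Flood=215.
CropG regrets: 35, 135, 170, 195, 265 → max 265
CropH regrets: 160, 85, 240, 195, 0 → max 240
CropB regrets: 25, 10, 85, 195, 240 → max 240
CropD regrets: 30, 0, 200, 0, 230 → max 230
CropE regrets: 0, 45, 0, 55, 295 → max 295
Smallest max regret = 230 → CropD.

CropD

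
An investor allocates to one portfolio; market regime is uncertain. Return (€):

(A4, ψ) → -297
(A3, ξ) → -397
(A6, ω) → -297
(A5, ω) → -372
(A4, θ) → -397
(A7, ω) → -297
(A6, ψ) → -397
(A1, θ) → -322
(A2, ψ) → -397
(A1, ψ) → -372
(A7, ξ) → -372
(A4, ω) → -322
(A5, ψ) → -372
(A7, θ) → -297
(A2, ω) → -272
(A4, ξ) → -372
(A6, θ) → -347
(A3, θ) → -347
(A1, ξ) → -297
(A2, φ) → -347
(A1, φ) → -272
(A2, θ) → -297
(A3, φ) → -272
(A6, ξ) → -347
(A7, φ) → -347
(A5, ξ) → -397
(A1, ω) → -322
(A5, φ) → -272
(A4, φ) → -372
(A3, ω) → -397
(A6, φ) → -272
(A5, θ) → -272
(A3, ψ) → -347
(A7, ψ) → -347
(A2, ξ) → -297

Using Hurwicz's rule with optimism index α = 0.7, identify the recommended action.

A1: 0.7·(-272) + 0.3·(-372) = -302
A2: 0.7·(-272) + 0.3·(-397) = -309.5
A3: 0.7·(-272) + 0.3·(-397) = -309.5
A4: 0.7·(-297) + 0.3·(-397) = -327
A5: 0.7·(-272) + 0.3·(-397) = -309.5
A6: 0.7·(-272) + 0.3·(-397) = -309.5
A7: 0.7·(-297) + 0.3·(-372) = -319.5
Highest Hurwicz score = -302 → A1.

A1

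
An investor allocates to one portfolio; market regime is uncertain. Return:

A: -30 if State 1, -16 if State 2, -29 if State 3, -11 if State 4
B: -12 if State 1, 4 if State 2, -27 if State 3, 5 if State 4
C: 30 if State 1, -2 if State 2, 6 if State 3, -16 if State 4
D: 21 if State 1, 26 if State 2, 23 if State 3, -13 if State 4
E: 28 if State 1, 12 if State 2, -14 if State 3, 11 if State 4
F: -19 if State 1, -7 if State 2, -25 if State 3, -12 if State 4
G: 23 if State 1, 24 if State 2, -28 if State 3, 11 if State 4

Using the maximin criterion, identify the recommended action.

D

Row minima: A=-30, B=-27, C=-16, D=-13, E=-14, F=-25, G=-28
Best worst-case = -13 → D.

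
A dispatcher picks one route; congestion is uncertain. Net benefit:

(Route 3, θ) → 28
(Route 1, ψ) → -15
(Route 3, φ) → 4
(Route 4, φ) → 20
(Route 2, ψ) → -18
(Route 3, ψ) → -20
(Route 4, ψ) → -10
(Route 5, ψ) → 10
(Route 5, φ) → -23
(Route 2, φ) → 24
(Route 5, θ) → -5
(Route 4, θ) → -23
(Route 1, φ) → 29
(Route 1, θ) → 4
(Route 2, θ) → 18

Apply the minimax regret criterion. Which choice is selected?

Column bests: θ=28, φ=29, ψ=10.
Route 1 regrets: 24, 0, 25 → max 25
Route 2 regrets: 10, 5, 28 → max 28
Route 3 regrets: 0, 25, 30 → max 30
Route 4 regrets: 51, 9, 20 → max 51
Route 5 regrets: 33, 52, 0 → max 52
Smallest max regret = 25 → Route 1.

Route 1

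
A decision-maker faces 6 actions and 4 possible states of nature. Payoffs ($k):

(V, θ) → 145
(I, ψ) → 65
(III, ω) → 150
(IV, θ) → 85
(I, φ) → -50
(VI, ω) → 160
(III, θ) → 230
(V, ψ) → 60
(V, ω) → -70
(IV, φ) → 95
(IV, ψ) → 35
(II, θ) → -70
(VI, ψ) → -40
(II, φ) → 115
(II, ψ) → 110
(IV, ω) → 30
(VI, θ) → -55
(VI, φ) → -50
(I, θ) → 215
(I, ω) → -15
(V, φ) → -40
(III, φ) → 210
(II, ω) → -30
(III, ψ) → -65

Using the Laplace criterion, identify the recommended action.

Row averages: I=53.75, II=31.25, III=131.25, IV=61.25, V=23.75, VI=3.75
Highest average = 131.25 → III.

III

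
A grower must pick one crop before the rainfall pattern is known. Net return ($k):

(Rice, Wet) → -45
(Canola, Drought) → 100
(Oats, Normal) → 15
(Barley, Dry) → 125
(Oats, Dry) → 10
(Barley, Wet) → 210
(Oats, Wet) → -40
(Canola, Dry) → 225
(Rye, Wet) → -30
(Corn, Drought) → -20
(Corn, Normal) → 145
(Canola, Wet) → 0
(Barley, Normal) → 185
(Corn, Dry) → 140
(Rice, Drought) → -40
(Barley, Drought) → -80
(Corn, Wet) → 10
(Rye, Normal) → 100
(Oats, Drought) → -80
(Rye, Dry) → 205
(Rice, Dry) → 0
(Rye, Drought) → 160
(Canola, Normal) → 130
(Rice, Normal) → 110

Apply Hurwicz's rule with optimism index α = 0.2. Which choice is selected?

Canola

Rye: 0.2·205 + 0.8·(-30) = 17
Oats: 0.2·15 + 0.8·(-80) = -61
Barley: 0.2·210 + 0.8·(-80) = -22
Rice: 0.2·110 + 0.8·(-45) = -14
Corn: 0.2·145 + 0.8·(-20) = 13
Canola: 0.2·225 + 0.8·0 = 45
Highest Hurwicz score = 45 → Canola.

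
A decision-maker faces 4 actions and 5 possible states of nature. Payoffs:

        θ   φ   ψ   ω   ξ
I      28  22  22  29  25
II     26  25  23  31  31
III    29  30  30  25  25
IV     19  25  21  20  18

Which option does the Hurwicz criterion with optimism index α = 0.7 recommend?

II

I: 0.7·29 + 0.3·22 = 26.9
II: 0.7·31 + 0.3·23 = 28.6
III: 0.7·30 + 0.3·25 = 28.5
IV: 0.7·25 + 0.3·18 = 22.9
Highest Hurwicz score = 28.6 → II.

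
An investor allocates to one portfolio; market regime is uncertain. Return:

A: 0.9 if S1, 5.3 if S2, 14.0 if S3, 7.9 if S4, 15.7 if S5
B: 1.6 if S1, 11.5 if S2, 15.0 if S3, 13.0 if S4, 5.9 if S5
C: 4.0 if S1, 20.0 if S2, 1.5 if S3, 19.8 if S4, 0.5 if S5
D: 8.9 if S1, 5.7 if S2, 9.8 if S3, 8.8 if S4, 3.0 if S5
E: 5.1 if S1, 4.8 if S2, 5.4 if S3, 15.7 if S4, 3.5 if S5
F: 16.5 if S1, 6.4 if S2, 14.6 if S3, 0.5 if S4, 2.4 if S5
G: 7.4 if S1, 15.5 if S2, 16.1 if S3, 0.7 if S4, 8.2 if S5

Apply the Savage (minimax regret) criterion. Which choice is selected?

D

Column bests: S1=16.5, S2=20.0, S3=16.1, S4=19.8, S5=15.7.
A regrets: 15.6, 14.7, 2.1, 11.9, 0.0 → max 15.6
B regrets: 14.9, 8.5, 1.1, 6.8, 9.8 → max 14.9
C regrets: 12.5, 0.0, 14.6, 0.0, 15.2 → max 15.2
D regrets: 7.6, 14.3, 6.3, 11.0, 12.7 → max 14.3
E regrets: 11.4, 15.2, 10.7, 4.1, 12.2 → max 15.2
F regrets: 0.0, 13.6, 1.5, 19.3, 13.3 → max 19.3
G regrets: 9.1, 4.5, 0.0, 19.1, 7.5 → max 19.1
Smallest max regret = 14.3 → D.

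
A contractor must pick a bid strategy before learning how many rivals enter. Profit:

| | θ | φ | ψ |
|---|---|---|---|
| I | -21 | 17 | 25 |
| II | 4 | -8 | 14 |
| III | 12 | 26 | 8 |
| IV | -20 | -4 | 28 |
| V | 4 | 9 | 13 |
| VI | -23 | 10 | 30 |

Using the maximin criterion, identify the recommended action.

III

Row minima: I=-21, II=-8, III=8, IV=-20, V=4, VI=-23
Best worst-case = 8 → III.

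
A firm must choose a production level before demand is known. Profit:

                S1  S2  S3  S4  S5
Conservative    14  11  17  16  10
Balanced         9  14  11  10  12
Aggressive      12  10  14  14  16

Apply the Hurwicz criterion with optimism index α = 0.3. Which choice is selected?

Conservative

Conservative: 0.3·17 + 0.7·10 = 12.1
Balanced: 0.3·14 + 0.7·9 = 10.5
Aggressive: 0.3·16 + 0.7·10 = 11.8
Highest Hurwicz score = 12.1 → Conservative.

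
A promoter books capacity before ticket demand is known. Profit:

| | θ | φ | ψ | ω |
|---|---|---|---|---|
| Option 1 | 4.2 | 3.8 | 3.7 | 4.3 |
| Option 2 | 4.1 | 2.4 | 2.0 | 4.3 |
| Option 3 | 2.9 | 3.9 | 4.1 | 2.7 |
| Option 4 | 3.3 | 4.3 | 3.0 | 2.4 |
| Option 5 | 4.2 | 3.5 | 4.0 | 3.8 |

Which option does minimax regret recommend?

Column bests: θ=4.2, φ=4.3, ψ=4.1, ω=4.3.
Option 1 regrets: 0.0, 0.5, 0.4, 0.0 → max 0.5
Option 2 regrets: 0.1, 1.9, 2.1, 0.0 → max 2.1
Option 3 regrets: 1.3, 0.4, 0.0, 1.6 → max 1.6
Option 4 regrets: 0.9, 0.0, 1.1, 1.9 → max 1.9
Option 5 regrets: 0.0, 0.8, 0.1, 0.5 → max 0.8
Smallest max regret = 0.5 → Option 1.

Option 1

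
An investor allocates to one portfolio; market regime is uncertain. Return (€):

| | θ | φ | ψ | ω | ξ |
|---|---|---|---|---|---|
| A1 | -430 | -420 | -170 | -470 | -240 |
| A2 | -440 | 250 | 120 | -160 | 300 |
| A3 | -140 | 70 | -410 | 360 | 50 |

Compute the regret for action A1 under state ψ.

290

Best payoff under ψ is 120.
Regret = 120 − (-170) = 290.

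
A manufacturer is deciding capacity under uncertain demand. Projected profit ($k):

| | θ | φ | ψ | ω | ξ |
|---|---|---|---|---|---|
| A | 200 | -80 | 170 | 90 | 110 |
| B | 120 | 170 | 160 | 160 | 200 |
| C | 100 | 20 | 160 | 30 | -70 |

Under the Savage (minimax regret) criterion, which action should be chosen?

B

Column bests: θ=200, φ=170, ψ=170, ω=160, ξ=200.
A regrets: 0, 250, 0, 70, 90 → max 250
B regrets: 80, 0, 10, 0, 0 → max 80
C regrets: 100, 150, 10, 130, 270 → max 270
Smallest max regret = 80 → B.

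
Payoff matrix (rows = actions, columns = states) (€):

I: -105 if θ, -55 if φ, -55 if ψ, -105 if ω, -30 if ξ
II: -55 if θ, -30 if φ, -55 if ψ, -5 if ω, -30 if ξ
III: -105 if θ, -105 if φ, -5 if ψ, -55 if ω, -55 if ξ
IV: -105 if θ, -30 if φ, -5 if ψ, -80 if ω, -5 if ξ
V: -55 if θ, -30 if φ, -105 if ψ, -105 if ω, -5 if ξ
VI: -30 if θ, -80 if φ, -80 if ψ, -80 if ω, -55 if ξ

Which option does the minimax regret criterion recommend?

II

Column bests: θ=-30, φ=-30, ψ=-5, ω=-5, ξ=-5.
I regrets: 75, 25, 50, 100, 25 → max 100
II regrets: 25, 0, 50, 0, 25 → max 50
III regrets: 75, 75, 0, 50, 50 → max 75
IV regrets: 75, 0, 0, 75, 0 → max 75
V regrets: 25, 0, 100, 100, 0 → max 100
VI regrets: 0, 50, 75, 75, 50 → max 75
Smallest max regret = 50 → II.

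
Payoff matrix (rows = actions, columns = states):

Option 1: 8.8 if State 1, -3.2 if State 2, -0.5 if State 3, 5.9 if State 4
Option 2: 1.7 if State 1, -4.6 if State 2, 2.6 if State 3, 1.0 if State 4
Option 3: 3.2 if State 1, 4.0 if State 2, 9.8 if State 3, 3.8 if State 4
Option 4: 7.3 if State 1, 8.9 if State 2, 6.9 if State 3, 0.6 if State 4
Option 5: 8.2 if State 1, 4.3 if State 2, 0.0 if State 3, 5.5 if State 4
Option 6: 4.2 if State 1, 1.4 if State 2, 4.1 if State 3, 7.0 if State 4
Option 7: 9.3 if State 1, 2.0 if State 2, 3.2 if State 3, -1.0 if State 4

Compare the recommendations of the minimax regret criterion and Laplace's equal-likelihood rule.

minimax regret → Option 3; laplace → Option 4 (disagree)

Column bests: State 1=9.3, State 2=8.9, State 3=9.8, State 4=7.0.
Option 1 regrets: 0.5, 12.1, 10.3, 1.1 → max 12.1
Option 2 regrets: 7.6, 13.5, 7.2, 6.0 → max 13.5
Option 3 regrets: 6.1, 4.9, 0.0, 3.2 → max 6.1
Option 4 regrets: 2.0, 0.0, 2.9, 6.4 → max 6.4
Option 5 regrets: 1.1, 4.6, 9.8, 1.5 → max 9.8
Option 6 regrets: 5.1, 7.5, 5.7, 0.0 → max 7.5
Option 7 regrets: 0.0, 6.9, 6.6, 8.0 → max 8.0
Smallest max regret = 6.1 → Option 3.
Row averages: Option 1=2.75, Option 2=0.175, Option 3=5.2, Option 4=5.925, Option 5=4.5, Option 6=4.175, Option 7=3.375
Highest average = 5.925 → Option 4.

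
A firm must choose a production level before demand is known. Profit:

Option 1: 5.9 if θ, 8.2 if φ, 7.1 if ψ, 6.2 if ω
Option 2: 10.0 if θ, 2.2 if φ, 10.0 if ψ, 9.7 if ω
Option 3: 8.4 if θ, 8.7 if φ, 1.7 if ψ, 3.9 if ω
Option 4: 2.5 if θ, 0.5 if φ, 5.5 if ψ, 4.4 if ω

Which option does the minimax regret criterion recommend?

Column bests: θ=10.0, φ=8.7, ψ=10.0, ω=9.7.
Option 1 regrets: 4.1, 0.5, 2.9, 3.5 → max 4.1
Option 2 regrets: 0.0, 6.5, 0.0, 0.0 → max 6.5
Option 3 regrets: 1.6, 0.0, 8.3, 5.8 → max 8.3
Option 4 regrets: 7.5, 8.2, 4.5, 5.3 → max 8.2
Smallest max regret = 4.1 → Option 1.

Option 1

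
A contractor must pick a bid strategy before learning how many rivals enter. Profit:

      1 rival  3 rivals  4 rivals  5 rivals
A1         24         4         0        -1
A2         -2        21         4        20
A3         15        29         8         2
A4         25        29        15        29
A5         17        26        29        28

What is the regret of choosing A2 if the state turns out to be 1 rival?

Best payoff under 1 rival is 25.
Regret = 25 − (-2) = 27.

27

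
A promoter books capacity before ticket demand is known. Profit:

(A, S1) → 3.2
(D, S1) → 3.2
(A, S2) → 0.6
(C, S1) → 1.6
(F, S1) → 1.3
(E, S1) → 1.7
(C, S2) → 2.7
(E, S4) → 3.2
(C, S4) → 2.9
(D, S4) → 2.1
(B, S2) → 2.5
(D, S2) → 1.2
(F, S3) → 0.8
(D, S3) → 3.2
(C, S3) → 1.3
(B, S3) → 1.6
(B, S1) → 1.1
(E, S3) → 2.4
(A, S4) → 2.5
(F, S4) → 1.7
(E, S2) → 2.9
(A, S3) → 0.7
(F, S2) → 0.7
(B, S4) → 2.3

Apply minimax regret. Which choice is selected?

E

Column bests: S1=3.2, S2=2.9, S3=3.2, S4=3.2.
A regrets: 0.0, 2.3, 2.5, 0.7 → max 2.5
B regrets: 2.1, 0.4, 1.6, 0.9 → max 2.1
C regrets: 1.6, 0.2, 1.9, 0.3 → max 1.9
D regrets: 0.0, 1.7, 0.0, 1.1 → max 1.7
E regrets: 1.5, 0.0, 0.8, 0.0 → max 1.5
F regrets: 1.9, 2.2, 2.4, 1.5 → max 2.4
Smallest max regret = 1.5 → E.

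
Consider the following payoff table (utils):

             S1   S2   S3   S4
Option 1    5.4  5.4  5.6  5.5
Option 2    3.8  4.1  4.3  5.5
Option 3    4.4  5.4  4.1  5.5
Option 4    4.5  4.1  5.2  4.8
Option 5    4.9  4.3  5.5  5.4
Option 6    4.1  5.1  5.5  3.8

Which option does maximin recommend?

Row minima: Option 1=5.4, Option 2=3.8, Option 3=4.1, Option 4=4.1, Option 5=4.3, Option 6=3.8
Best worst-case = 5.4 → Option 1.

Option 1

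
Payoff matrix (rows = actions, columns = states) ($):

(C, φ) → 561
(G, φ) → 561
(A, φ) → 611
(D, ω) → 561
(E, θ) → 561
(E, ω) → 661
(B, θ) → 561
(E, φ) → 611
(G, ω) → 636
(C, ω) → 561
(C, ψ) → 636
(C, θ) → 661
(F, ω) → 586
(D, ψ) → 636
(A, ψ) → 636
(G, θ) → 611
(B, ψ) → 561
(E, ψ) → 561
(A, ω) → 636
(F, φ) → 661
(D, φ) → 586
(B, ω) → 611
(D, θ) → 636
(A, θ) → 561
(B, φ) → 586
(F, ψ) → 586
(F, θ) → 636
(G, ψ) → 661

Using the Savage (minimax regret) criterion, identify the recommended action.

Column bests: θ=661, φ=661, ψ=661, ω=661.
A regrets: 100, 50, 25, 25 → max 100
B regrets: 100, 75, 100, 50 → max 100
C regrets: 0, 100, 25, 100 → max 100
D regrets: 25, 75, 25, 100 → max 100
E regrets: 100, 50, 100, 0 → max 100
F regrets: 25, 0, 75, 75 → max 75
G regrets: 50, 100, 0, 25 → max 100
Smallest max regret = 75 → F.

F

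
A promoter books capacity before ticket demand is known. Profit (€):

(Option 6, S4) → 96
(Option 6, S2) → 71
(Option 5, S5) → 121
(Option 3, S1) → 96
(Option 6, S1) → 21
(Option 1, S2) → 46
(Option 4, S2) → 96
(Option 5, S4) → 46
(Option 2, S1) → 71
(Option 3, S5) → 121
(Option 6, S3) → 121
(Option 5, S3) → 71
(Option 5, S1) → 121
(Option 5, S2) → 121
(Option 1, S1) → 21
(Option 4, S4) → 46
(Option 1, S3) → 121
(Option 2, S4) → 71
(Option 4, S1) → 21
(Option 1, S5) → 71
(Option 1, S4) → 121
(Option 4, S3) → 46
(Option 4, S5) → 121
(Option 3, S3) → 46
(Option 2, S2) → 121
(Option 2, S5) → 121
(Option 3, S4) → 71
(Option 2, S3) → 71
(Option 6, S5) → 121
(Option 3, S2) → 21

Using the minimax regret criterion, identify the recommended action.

Option 2

Column bests: S1=121, S2=121, S3=121, S4=121, S5=121.
Option 1 regrets: 100, 75, 0, 0, 50 → max 100
Option 2 regrets: 50, 0, 50, 50, 0 → max 50
Option 3 regrets: 25, 100, 75, 50, 0 → max 100
Option 4 regrets: 100, 25, 75, 75, 0 → max 100
Option 5 regrets: 0, 0, 50, 75, 0 → max 75
Option 6 regrets: 100, 50, 0, 25, 0 → max 100
Smallest max regret = 50 → Option 2.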